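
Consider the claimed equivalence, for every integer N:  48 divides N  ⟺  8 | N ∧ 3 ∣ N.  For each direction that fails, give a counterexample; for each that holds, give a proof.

(⇒) holds; (⇐) fails.

(⟸) This fails: take N = 24. Both 8 ∣ 24 and 3 ∣ 24, yet 24 is not a multiple of 48 (since 24 = 0·48 + 24), so 48 ∤ 24.

(⟹) If 48 ∣ N, write N = 48q. Since 48 = 6·8, N = 8·(6q), so 8 ∣ N; and since 48 = 16·3, N = 3·(16q), so 3 ∣ N.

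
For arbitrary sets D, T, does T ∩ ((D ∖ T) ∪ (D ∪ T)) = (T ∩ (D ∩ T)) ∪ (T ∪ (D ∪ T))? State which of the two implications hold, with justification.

The sets are not equal: only the forward inclusion holds.

(⟹) Let x ∈ T ∩ ((D ∖ T) ∪ (D ∪ T)). Then either x ∈ T and x ∉ D; or x ∈ D ∩ T. In each case x ∈ (T ∩ (D ∩ T)) ∪ (T ∪ (D ∪ T)), so T ∩ ((D ∖ T) ∪ (D ∪ T)) ⊆ (T ∩ (D ∩ T)) ∪ (T ∪ (D ∪ T)).

(⟸) This inclusion fails. Take D = {1}, T = ∅; then 1 ∈ (T ∩ (D ∩ T)) ∪ (T ∪ (D ∪ T)) but 1 ∉ T ∩ ((D ∖ T) ∪ (D ∪ T)).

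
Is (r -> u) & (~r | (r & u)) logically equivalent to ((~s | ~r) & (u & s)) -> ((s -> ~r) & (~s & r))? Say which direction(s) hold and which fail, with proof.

(→) This fails. Under u = T, r = F, s = T, the left side is true but the right side is false.

(←) This fails. Under u = F, r = T, s = F, the left side is false but the right side is true.

(⇒) fails and (⇐) fails.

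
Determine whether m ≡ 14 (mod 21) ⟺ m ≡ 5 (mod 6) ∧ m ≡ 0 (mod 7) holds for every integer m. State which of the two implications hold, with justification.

Only the reverse direction holds.

[⇒] This fails: m = 14 gives 14 ≡ 14 (mod 21) but 14 ≡ 2 (mod 6), so the conjunction on the right does not hold.

[⇐] Conversely, if m ≡ 5 (mod 6) and m ≡ 0 (mod 7), then by the Chinese remainder theorem m ≡ 35 (mod 42). Since 35 ≡ 14 (mod 21) and 21 ∣ 42, we get m ≡ 14 (mod 21).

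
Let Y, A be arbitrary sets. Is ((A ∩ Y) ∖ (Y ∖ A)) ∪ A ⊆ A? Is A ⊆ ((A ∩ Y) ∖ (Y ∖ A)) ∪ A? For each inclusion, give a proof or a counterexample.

(⟹) Let x ∈ ((A ∩ Y) ∖ (Y ∖ A)) ∪ A. Then either x ∈ A and x ∉ Y; or x ∈ Y ∩ A. In each case x ∈ A, so ((A ∩ Y) ∖ (Y ∖ A)) ∪ A ⊆ A.

(⟸) Let x ∈ A. Then either x ∈ A and x ∉ Y; or x ∈ Y ∩ A. In each case x ∈ ((A ∩ Y) ∖ (Y ∖ A)) ∪ A, so A ⊆ ((A ∩ Y) ∖ (Y ∖ A)) ∪ A.

The two sets are equal.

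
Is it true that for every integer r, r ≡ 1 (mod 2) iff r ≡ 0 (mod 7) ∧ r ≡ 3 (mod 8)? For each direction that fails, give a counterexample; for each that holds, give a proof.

The forward direction fails; the converse holds.

[⇒] This fails: r = 1 gives 1 ≡ 1 (mod 2) but 1 ≡ 1 (mod 7), so the conjunction on the right does not hold.

[⇐] Conversely, if r ≡ 0 (mod 7) and r ≡ 3 (mod 8), then by the Chinese remainder theorem r ≡ 35 (mod 56). Since 35 ≡ 1 (mod 2) and 2 ∣ 56, we get r ≡ 1 (mod 2).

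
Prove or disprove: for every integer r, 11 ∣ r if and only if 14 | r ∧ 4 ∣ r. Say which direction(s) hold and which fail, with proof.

Neither direction holds.

(⇒) This fails: take r = 11. Certainly 11 ∣ 11, but 14 ∤ 11.

(⇐) This fails: take r = 28. Both 14 ∣ 28 and 4 ∣ 28, yet 28 is not a multiple of 11 (since 28 = 2·11 + 6), so 11 ∤ 28.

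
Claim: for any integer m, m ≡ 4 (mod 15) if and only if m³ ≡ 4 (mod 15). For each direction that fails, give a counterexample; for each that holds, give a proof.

Both directions hold; the statement is true.

Forward direction. Suppose m ≡ 4 (mod 15). Write m = 15j + 4. Then (15j + 4)³ = 3375j³ + 2700j² + 720j + 64 = 15(225j³ + 180j² + 48j + 4) + 4, so m³ ≡ 4 (mod 15).

Converse. Suppose m³ ≡ 4 (mod 15). The only residue r in {0, …, 14} with r³ ≡ 4 (mod 15) is r = 4, so m ≡ 4 (mod 15).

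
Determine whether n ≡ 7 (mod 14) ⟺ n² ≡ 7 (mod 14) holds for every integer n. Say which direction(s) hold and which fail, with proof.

Forward direction. Suppose n ≡ 7 (mod 14). Write n = 14j + 7. Then (14j + 7)² = 196j² + 196j + 49 = 14(14j² + 14j + 3) + 7, so n² ≡ 7 (mod 14).

Converse. Suppose n² ≡ 7 (mod 14). The only residue r in {0, …, 13} with r² ≡ 7 (mod 14) is r = 7, so n ≡ 7 (mod 14).

Both directions hold.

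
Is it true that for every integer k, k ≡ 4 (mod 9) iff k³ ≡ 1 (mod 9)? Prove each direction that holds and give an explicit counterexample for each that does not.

Only the forward direction holds.

[⇒] Suppose k ≡ 4 (mod 9). Write k = 9j + 4. Then (9j + 4)³ = 729j³ + 972j² + 432j + 64 = 9(81j³ + 108j² + 48j + 7) + 1, so k³ ≡ 1 (mod 9).

[⇐] This fails: take k = 1. Then 1³ = 1 ≡ 1 (mod 9), yet 1 ≡ 1 (mod 9), not 4.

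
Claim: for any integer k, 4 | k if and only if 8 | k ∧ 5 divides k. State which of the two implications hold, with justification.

The forward direction fails; the converse holds.

(⇒) This fails: take k = 4. Certainly 4 ∣ 4, but 8 ∤ 4.

(⇐) Suppose 8 ∣ k and 5 ∣ k. Any common multiple of 8 and 5 is a multiple of their lcm; here gcd(8, 5) = 1, so lcm(8, 5) = 8·5 = 40, so 40 ∣ k. Since 4 ∣ 40, it follows that 4 ∣ k.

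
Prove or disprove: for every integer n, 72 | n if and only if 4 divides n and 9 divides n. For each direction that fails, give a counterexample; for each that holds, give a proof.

(→) If 72 ∣ n, write n = 72q. Since 72 = 18·4, n = 4·(18q), so 4 ∣ n; and since 72 = 8·9, n = 9·(8q), so 9 ∣ n.

(←) This fails: take n = 36. Both 4 ∣ 36 and 9 ∣ 36, yet 36 is not a multiple of 72 (since 36 = 0·72 + 36), so 72 ∤ 36.

Only the forward implication holds.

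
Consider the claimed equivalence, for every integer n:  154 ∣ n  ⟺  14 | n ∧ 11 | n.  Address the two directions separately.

Equivalent; both directions hold.

Converse. Suppose 14 ∣ n and 11 ∣ n. Any common multiple of 14 and 11 is a multiple of their lcm; here gcd(14, 11) = 1, so lcm(14, 11) = 14·11 = 154, so 154 ∣ n.

Forward direction. If 154 ∣ n, write n = 154q. Since 154 = 11·14, n = 14·(11q), so 14 ∣ n; and since 154 = 14·11, n = 11·(14q), so 11 ∣ n.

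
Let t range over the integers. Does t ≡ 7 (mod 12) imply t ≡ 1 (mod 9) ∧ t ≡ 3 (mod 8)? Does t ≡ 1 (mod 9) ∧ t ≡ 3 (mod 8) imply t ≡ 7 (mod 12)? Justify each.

Only the reverse direction holds.

(⇒) This fails: t = 67 gives 67 ≡ 7 (mod 12) but 67 ≡ 4 (mod 9), so the conjunction on the right does not hold.

(⇐) Conversely, if t ≡ 1 (mod 9) and t ≡ 3 (mod 8), then by the Chinese remainder theorem t ≡ 19 (mod 72). Since 19 ≡ 7 (mod 12) and 12 ∣ 72, we get t ≡ 7 (mod 12).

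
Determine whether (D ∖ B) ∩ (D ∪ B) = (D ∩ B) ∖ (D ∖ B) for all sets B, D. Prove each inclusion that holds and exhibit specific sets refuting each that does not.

(⊆) fails and (⊇) fails.

(⊆) This inclusion fails. Take B = ∅, D = {1}; then 1 ∈ (D ∖ B) ∩ (D ∪ B) but 1 ∉ (D ∩ B) ∖ (D ∖ B).

(⊇) This inclusion fails. Take B = {1}, D = {1}; then 1 ∈ (D ∩ B) ∖ (D ∖ B) but 1 ∉ (D ∖ B) ∩ (D ∪ B).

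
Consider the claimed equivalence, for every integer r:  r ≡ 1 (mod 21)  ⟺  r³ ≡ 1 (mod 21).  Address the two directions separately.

[⇒] Suppose r ≡ 1 (mod 21). Write r = 21j + 1. Then (21j + 1)³ = 9261j³ + 1323j² + 63j + 1 = 21(441j³ + 63j² + 3j) + 1, so r³ ≡ 1 (mod 21).

[⇐] This fails: take r = 4. Then 4³ = 64 ≡ 1 (mod 21), yet 4 ≡ 4 (mod 21), not 1.

The forward direction holds; the converse fails.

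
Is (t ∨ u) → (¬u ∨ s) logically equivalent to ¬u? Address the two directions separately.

The forward direction fails; the converse holds.

(→) This fails. Under u = T, t = F, s = T, the left side is true but the right side is false.

(←) Assume the antecedent. If u is true, the antecedent cannot hold. If u is false, (t ∨ u) → (¬u ∨ s) reduces to true regardless of the other variables. Either way (t ∨ u) → (¬u ∨ s) holds.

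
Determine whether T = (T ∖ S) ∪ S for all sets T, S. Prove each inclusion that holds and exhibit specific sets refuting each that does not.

(⊆) Let x ∈ T. Then either x ∈ T and x ∉ S; or x ∈ T ∩ S. In each case x ∈ (T ∖ S) ∪ S, so T ⊆ (T ∖ S) ∪ S.

(⊇) This inclusion fails. Take T = ∅, S = {1}; then 1 ∈ (T ∖ S) ∪ S but 1 ∉ T.

The sets are not equal: only the forward inclusion holds.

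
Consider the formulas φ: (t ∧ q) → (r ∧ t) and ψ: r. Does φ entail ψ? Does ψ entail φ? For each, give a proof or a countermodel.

Only the converse holds.

(⟸) Assume the antecedent. If t is true, the antecedent forces (t = T, r = T, q = F) or (t = T, r = T, q = T), and (t ∧ q) → (r ∧ t) holds there. If t is false, (t ∧ q) → (r ∧ t) reduces to true regardless of the other variables. Either way (t ∧ q) → (r ∧ t) holds.

(⟹) This fails. Under t = F, r = F, q = F, the left side is true but the right side is false.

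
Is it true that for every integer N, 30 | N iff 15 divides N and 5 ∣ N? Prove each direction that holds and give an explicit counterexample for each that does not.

(⟹) If 30 ∣ N, write N = 30q. Since 30 = 2·15, N = 15·(2q), so 15 ∣ N; and since 30 = 6·5, N = 5·(6q), so 5 ∣ N.

(⟸) This fails: take N = 15. Both 15 ∣ 15 and 5 ∣ 15, yet 15 is not a multiple of 30 (since 15 = 0·30 + 15), so 30 ∤ 15.

The forward direction holds; the converse fails.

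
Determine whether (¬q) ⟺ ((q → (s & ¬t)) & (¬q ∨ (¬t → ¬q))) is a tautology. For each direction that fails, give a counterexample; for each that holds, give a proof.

[⇐] Assume the antecedent. If q is true, the antecedent cannot hold. If q is false, ¬q reduces to true regardless of the other variables. Either way ¬q holds.

[⇒] Assume the antecedent. If q is true, the antecedent cannot hold. If q is false, the consequent reduces to true regardless of the other variables. Either way the consequent holds.

The biconditional holds.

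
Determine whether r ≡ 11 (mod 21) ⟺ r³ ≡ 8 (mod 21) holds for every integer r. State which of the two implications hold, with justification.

Forward direction. Suppose r ≡ 11 (mod 21). Write r = 21j + 11. Then (21j + 11)³ = 9261j³ + 14553j² + 7623j + 1331 = 21(441j³ + 693j² + 363j + 63) + 8, so r³ ≡ 8 (mod 21).

Converse. This fails: take r = 2. Then 2³ = 8 ≡ 8 (mod 21), yet 2 ≡ 2 (mod 21), not 11.

The forward direction holds; the converse fails.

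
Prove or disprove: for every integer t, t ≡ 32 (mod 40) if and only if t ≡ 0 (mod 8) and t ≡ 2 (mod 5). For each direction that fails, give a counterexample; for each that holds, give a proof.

(⟸) If t ≡ 0 (mod 8) and t ≡ 2 (mod 5), then by the Chinese remainder theorem t ≡ 32 (mod 40). This is exactly t ≡ 32 (mod 40).

(⟹) Suppose t ≡ 32 (mod 40); write t = 40j + 32. Since 8 ∣ 40, reducing mod 8 gives t ≡ 32 ≡ 0 (mod 8); since 5 ∣ 40, reducing mod 5 gives t ≡ 32 ≡ 2 (mod 5).

The biconditional holds.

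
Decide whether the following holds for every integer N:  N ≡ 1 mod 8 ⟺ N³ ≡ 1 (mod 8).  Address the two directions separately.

(⇒) Suppose N ≡ 1 mod 8. Write N = 8j + 1. Then (8j + 1)³ = 512j³ + 192j² + 24j + 1 = 8(64j³ + 24j² + 3j) + 1, so N³ ≡ 1 (mod 8).

(⇐) Conversely, suppose N³ ≡ 1 (mod 8). The only residue r in {0, …, 7} with r³ ≡ 1 (mod 8) is r = 1, so N ≡ 1 (mod 8).

Both implications hold.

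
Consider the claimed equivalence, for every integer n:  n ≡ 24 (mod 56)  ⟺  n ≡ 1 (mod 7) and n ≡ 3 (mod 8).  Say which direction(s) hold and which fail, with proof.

Both directions fail.

(⇒) This fails: n = 24 gives 24 ≡ 24 (mod 56) but 24 ≡ 3 (mod 7), so the conjunction on the right does not hold.

(⇐) This fails: n = 43 satisfies both congruences on the right (43 ≡ 1 mod 7 and 43 ≡ 3 mod 8) yet 43 ≡ 43 (mod 56), not 24.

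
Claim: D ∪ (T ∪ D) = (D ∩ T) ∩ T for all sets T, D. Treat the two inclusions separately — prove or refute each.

(⊆) fails; (⊇) holds.

(⊆) This inclusion fails. Take T = {1}, D = ∅; then 1 ∈ D ∪ (T ∪ D) but 1 ∉ (D ∩ T) ∩ T.

(⊇) Let x ∈ (D ∩ T) ∩ T. Then x ∈ T ∩ D, from which x ∈ D ∪ (T ∪ D).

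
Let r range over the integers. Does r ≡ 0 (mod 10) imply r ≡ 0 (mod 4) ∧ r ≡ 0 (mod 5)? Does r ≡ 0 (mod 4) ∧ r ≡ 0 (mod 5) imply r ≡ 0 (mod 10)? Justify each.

The forward direction fails; the converse holds.

(⇒) This fails: r = 10 gives 10 ≡ 0 (mod 10) but 10 ≡ 2 (mod 4), so the conjunction on the right does not hold.

(⇐) Conversely, if r ≡ 0 (mod 4) and r ≡ 0 (mod 5), then by the Chinese remainder theorem r ≡ 0 (mod 20). Since 0 ≡ 0 (mod 10) and 10 ∣ 20, we get r ≡ 0 (mod 10).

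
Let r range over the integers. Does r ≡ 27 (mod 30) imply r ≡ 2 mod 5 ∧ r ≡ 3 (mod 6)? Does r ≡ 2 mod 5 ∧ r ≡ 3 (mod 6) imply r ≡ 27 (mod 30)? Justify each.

(⇐) If r ≡ 2 (mod 5) and r ≡ 3 (mod 6), then by the Chinese remainder theorem r ≡ 27 (mod 30). This is exactly r ≡ 27 (mod 30).

(⇒) Suppose r ≡ 27 (mod 30); write r = 30j + 27. Since 5 ∣ 30, reducing mod 5 gives r ≡ 27 ≡ 2 (mod 5); since 6 ∣ 30, reducing mod 6 gives r ≡ 27 ≡ 3 (mod 6).

Both directions hold; the statement is true.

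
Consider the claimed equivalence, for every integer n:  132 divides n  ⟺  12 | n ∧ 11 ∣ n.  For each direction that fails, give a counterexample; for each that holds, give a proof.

Both implications hold.

(⟹) If 132 ∣ n, write n = 132q. Since 132 = 11·12, n = 12·(11q), so 12 ∣ n; and since 132 = 12·11, n = 11·(12q), so 11 ∣ n.

(⟸) Suppose 12 ∣ n and 11 ∣ n. Any common multiple of 12 and 11 is a multiple of their lcm; here gcd(12, 11) = 1, so lcm(12, 11) = 12·11 = 132, so 132 ∣ n.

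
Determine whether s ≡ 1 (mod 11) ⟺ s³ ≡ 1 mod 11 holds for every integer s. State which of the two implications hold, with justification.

(→) Suppose s ≡ 1 (mod 11). Write s = 11j + 1. Then (11j + 1)³ = 1331j³ + 363j² + 33j + 1 = 11(121j³ + 33j² + 3j) + 1, so s³ ≡ 1 (mod 11).

(←) For the converse, argue contrapositively. If s ≢ 1 (mod 11), then s is congruent to one of 0, 2, 3, 4, 5, 6, 7, 8, 9, 10 modulo 11, and these give s³ ≡ 0, 8, 5, 9, 4, 7, 2, 6, 3, 10 respectively — never 1.

Both directions hold.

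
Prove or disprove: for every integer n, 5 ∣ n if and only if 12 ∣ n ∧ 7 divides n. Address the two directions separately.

(⟹) This fails: take n = 5. Certainly 5 ∣ 5, but 12 ∤ 5.

(⟸) This fails: take n = 84. Both 12 ∣ 84 and 7 ∣ 84, yet 84 is not a multiple of 5 (since 84 = 16·5 + 4), so 5 ∤ 84.

Both directions fail.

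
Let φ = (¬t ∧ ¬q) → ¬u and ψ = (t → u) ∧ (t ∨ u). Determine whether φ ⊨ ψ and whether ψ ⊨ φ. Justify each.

(⇒) This fails. Under q = F, t = F, u = F, the left side is true but the right side is false.

(⇐) This fails. Under q = F, t = F, u = T, the left side is false but the right side is true.

Both directions fail.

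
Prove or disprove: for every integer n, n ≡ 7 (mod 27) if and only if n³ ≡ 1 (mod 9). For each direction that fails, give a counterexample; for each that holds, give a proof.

(⇒) holds; (⇐) fails.

(⇒) Suppose n ≡ 7 (mod 27). Then n³ ≡ 7³ = 343 (mod 27), and since 9 ∣ 27, also n³ ≡ 1 (mod 9).

(⇐) This fails: take n = 1. Then 1³ = 1 ≡ 1 (mod 9), yet 1 ≡ 1 (mod 27), not 7.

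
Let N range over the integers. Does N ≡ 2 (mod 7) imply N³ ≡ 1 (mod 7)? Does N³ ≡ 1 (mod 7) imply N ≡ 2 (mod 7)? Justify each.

Only the forward direction holds.

(⟹) Suppose N ≡ 2 (mod 7). Write N = 7j + 2. Then (7j + 2)³ = 343j³ + 294j² + 84j + 8 = 7(49j³ + 42j² + 12j + 1) + 1, so N³ ≡ 1 (mod 7).

(⟸) This fails: take N = 1. Then 1³ = 1 ≡ 1 (mod 7), yet 1 ≡ 1 (mod 7), not 2.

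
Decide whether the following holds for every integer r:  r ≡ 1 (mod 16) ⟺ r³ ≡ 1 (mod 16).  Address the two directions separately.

Both implications hold.

[⇒] Suppose r ≡ 1 (mod 16). Write r = 16j + 1. Then (16j + 1)³ = 4096j³ + 768j² + 48j + 1 = 16(256j³ + 48j² + 3j) + 1, so r³ ≡ 1 (mod 16).

[⇐] Conversely, suppose r³ ≡ 1 (mod 16). The only residue r in {0, …, 15} with r³ ≡ 1 (mod 16) is r = 1, so r ≡ 1 (mod 16).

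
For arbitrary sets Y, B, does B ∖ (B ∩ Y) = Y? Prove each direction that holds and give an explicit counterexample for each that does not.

(⟹) This inclusion fails. Take Y = ∅, B = {1}; then 1 ∈ B ∖ (B ∩ Y) but 1 ∉ Y.

(⟸) This inclusion fails. Take Y = {1}, B = ∅; then 1 ∈ Y but 1 ∉ B ∖ (B ∩ Y).

Neither inclusion holds.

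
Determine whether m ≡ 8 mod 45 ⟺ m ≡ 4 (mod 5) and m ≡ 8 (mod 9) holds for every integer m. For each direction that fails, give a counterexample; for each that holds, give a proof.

Neither direction holds.

(→) This fails: m = 8 gives 8 ≡ 8 (mod 45) but 8 ≡ 3 (mod 5), so the conjunction on the right does not hold.

(←) This fails: m = 44 satisfies both congruences on the right (44 ≡ 4 mod 5 and 44 ≡ 8 mod 9) yet 44 ≡ 44 (mod 45), not 8.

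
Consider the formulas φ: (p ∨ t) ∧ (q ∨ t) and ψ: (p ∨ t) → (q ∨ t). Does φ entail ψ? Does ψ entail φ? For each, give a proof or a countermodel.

[⇐] This fails. Under q = F, t = F, p = F, the left side is false but the right side is true.

[⇒] Assume the antecedent. If q is true, (p ∨ t) → (q ∨ t) reduces to true regardless of the other variables. If q is false, the antecedent forces (q = F, t = T, p = F) or (q = F, t = T, p = T), and (p ∨ t) → (q ∨ t) holds there. Either way (p ∨ t) → (q ∨ t) holds.

(⇒) holds; (⇐) fails.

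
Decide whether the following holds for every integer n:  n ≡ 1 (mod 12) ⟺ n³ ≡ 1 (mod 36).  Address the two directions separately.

(⟹) Suppose n ≡ 1 (mod 12). Working modulo 36, n ∈ {1, 13, 25}; for each such r, r³ ≡ 1 (mod 36).

(⟸) Conversely, the residues r modulo 36 with r³ ≡ 1 (mod 36) are exactly {1, 13, 25}, and each is ≡ 1 (mod 12).

Both directions hold.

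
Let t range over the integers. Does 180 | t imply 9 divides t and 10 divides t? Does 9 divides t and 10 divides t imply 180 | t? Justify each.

(⇒) holds; (⇐) fails.

(⟸) This fails: take t = 90. Both 9 ∣ 90 and 10 ∣ 90, yet 90 is not a multiple of 180 (since 90 = 0·180 + 90), so 180 ∤ 90.

(⟹) If 180 ∣ t, write t = 180q. Since 180 = 20·9, t = 9·(20q), so 9 ∣ t; and since 180 = 18·10, t = 10·(18q), so 10 ∣ t.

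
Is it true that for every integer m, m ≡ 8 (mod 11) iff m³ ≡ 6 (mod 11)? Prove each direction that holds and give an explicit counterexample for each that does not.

(⇒) Suppose m ≡ 8 (mod 11). Write m = 11j + 8. Then (11j + 8)³ = 1331j³ + 2904j² + 2112j + 512 = 11(121j³ + 264j² + 192j + 46) + 6, so m³ ≡ 6 (mod 11).

(⇐) Conversely, suppose m³ ≡ 6 (mod 11). The only residue r in {0, …, 10} with r³ ≡ 6 (mod 11) is r = 8, so m ≡ 8 (mod 11).

Both directions hold.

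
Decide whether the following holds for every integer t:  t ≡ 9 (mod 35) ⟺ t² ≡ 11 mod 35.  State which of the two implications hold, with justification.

Only the forward direction holds.

(⇒) Suppose t ≡ 9 (mod 35). Write t = 35j + 9. Then (35j + 9)² = 1225j² + 630j + 81 = 35(35j² + 18j + 2) + 11, so t² ≡ 11 (mod 35).

(⇐) This fails: take t = 16. Then 16² = 256 ≡ 11 (mod 35), yet 16 ≡ 16 (mod 35), not 9.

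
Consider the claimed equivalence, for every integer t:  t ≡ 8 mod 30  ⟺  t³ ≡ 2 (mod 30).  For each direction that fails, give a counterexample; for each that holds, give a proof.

(⇒) Suppose t ≡ 8 mod 30. Write t = 30j + 8. Then (30j + 8)³ = 27000j³ + 21600j² + 5760j + 512 = 30(900j³ + 720j² + 192j + 17) + 2, so t³ ≡ 2 (mod 30).

(⇐) Conversely, suppose t³ ≡ 2 (mod 30). The only residue r in {0, …, 29} with r³ ≡ 2 (mod 30) is r = 8, so t ≡ 8 (mod 30).

Both directions hold; the statement is true.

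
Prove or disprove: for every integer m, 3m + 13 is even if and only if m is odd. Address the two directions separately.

(→) Suppose 3m + 13 is even. Since 3 is odd, 3m and m have the same parity, so 3m + 13 ≡ m + 13 (mod 2). As 13 is odd, 3m + 13 is even exactly when m is odd. Thus m is odd.

(←) Conversely, suppose m is odd; write m = 2j + 1. Then 3m + 13 = 3·(2j + 1) + 13 = 2·3j + 16, which is even.

Both directions hold; the statement is true.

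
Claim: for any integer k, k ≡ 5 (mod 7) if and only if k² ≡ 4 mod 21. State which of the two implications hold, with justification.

Neither implication holds.

Forward direction. This fails: take k = 12. Then 12 ≡ 5 (mod 7), but 12² = 144 ≡ 18 (mod 21), not 4.

Converse. This fails: take k = 2. Then 2² = 4 ≡ 4 (mod 21), yet 2 ≡ 2 (mod 7), not 5.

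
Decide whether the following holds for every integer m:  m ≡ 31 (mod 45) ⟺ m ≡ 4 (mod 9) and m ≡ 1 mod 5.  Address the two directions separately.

Equivalent; both directions hold.

Converse. If m ≡ 4 (mod 9) and m ≡ 1 (mod 5), then by the Chinese remainder theorem m ≡ 31 (mod 45). This is exactly m ≡ 31 (mod 45).

Forward direction. Suppose m ≡ 31 (mod 45); write m = 45j + 31. Since 9 ∣ 45, reducing mod 9 gives m ≡ 31 ≡ 4 (mod 9); since 5 ∣ 45, reducing mod 5 gives m ≡ 31 ≡ 1 (mod 5).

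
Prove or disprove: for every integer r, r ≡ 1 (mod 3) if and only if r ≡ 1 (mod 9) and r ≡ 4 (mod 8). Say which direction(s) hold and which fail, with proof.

[⇒] This fails: r = 1 gives 1 ≡ 1 (mod 3) but 1 ≡ 1 (mod 8), so the conjunction on the right does not hold.

[⇐] Conversely, if r ≡ 1 (mod 9) and r ≡ 4 (mod 8), then by the Chinese remainder theorem r ≡ 28 (mod 72). Since 28 ≡ 1 (mod 3) and 3 ∣ 72, we get r ≡ 1 (mod 3).

(⇒) fails; (⇐) holds.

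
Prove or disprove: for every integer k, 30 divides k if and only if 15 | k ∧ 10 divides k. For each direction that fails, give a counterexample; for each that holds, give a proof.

Both directions hold.

(⇒) If 30 ∣ k, write k = 30q. Since 30 = 2·15, k = 15·(2q), so 15 ∣ k; and since 30 = 3·10, k = 10·(3q), so 10 ∣ k.

(⇐) Suppose 15 ∣ k and 10 ∣ k. Any common multiple of 15 and 10 is a multiple of their lcm; here lcm(15, 10) = 15·10/gcd(15, 10) = 150/5 = 30, so 30 ∣ k.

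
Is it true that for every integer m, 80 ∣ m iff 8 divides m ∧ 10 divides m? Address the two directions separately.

Not equivalent: only (⇒) holds.

(⟸) This fails: take m = 40. Both 8 ∣ 40 and 10 ∣ 40, yet 40 is not a multiple of 80 (since 40 = 0·80 + 40), so 80 ∤ 40.

(⟹) If 80 ∣ m, write m = 80q. Since 80 = 10·8, m = 8·(10q), so 8 ∣ m; and since 80 = 8·10, m = 10·(8q), so 10 ∣ m.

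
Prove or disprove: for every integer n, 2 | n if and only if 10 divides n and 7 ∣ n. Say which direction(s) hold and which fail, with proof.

Not equivalent: only (⇐) holds.

[⇒] This fails: take n = 2. Certainly 2 ∣ 2, but 10 ∤ 2.

[⇐] Suppose 10 ∣ n and 7 ∣ n. Any common multiple of 10 and 7 is a multiple of their lcm; here gcd(10, 7) = 1, so lcm(10, 7) = 10·7 = 70, so 70 ∣ n. Since 2 ∣ 70, it follows that 2 ∣ n.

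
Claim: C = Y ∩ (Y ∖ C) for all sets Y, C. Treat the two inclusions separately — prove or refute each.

Forward inclusion. This inclusion fails. Take Y = ∅, C = {1}; then 1 ∈ C but 1 ∉ Y ∩ (Y ∖ C).

Reverse inclusion. This inclusion fails. Take Y = {1}, C = ∅; then 1 ∈ Y ∩ (Y ∖ C) but 1 ∉ C.

Neither inclusion holds.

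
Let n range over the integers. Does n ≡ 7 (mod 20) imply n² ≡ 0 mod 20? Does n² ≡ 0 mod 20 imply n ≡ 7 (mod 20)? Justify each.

(⇒) fails and (⇐) fails.

[⇒] This fails: take n = 7. Then 7 ≡ 7 (mod 20), but 7² = 49 ≡ 9 (mod 20), not 0.

[⇐] This fails: take n = 0. Then 0² = 0 ≡ 0 (mod 20), yet 0 ≡ 0 (mod 20), not 7.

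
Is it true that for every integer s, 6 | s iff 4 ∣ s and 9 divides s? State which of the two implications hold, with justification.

(⟹) This fails: take s = 6. Certainly 6 ∣ 6, but 4 ∤ 6.

(⟸) Suppose 4 ∣ s and 9 ∣ s. Any common multiple of 4 and 9 is a multiple of their lcm; here gcd(4, 9) = 1, so lcm(4, 9) = 4·9 = 36, so 36 ∣ s. Since 6 ∣ 36, it follows that 6 ∣ s.

Only the converse holds.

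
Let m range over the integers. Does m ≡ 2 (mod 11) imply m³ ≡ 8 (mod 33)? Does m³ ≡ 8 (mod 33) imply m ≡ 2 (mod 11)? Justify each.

Only the reverse direction holds.

[⇒] This fails: take m = 13. Then 13 ≡ 2 (mod 11), but 13³ = 2197 ≡ 19 (mod 33), not 8.

[⇐] Conversely, the residues r modulo 33 with r³ ≡ 8 (mod 33) are exactly {2}, and each is ≡ 2 (mod 11).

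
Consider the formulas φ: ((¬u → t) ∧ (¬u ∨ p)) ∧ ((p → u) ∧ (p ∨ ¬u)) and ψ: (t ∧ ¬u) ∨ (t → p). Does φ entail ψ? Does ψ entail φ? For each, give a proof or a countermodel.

The forward direction holds; the converse fails.

(⇒) Assume the antecedent. If u is true, the antecedent forces (u = T, p = T, t = F) or (u = T, p = T, t = T), and (t ∧ ¬u) ∨ (t → p) holds there. If u is false, (t ∧ ¬u) ∨ (t → p) reduces to true regardless of the other variables. Either way (t ∧ ¬u) ∨ (t → p) holds.

(⇐) This fails. Under u = F, p = F, t = F, the left side is false but the right side is true.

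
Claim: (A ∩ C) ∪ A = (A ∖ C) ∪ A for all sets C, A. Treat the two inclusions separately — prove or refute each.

(⊆) Let x ∈ (A ∩ C) ∪ A. Then either x ∈ A and x ∉ C; or x ∈ C ∩ A. In each case x ∈ (A ∖ C) ∪ A, so (A ∩ C) ∪ A ⊆ (A ∖ C) ∪ A.

(⊇) Let x ∈ (A ∖ C) ∪ A. Then either x ∈ A and x ∉ C; or x ∈ C ∩ A. In each case x ∈ (A ∩ C) ∪ A, so (A ∖ C) ∪ A ⊆ (A ∩ C) ∪ A.

Both inclusions hold.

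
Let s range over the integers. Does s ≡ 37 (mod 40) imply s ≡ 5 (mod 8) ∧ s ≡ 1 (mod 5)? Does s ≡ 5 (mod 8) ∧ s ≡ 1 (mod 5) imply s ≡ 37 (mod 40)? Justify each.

[⇒] This fails: s = 37 gives 37 ≡ 37 (mod 40) but 37 ≡ 2 (mod 5), so the conjunction on the right does not hold.

[⇐] This fails: s = 21 satisfies both congruences on the right (21 ≡ 5 mod 8 and 21 ≡ 1 mod 5) yet 21 ≡ 21 (mod 40), not 37.

Neither implication holds.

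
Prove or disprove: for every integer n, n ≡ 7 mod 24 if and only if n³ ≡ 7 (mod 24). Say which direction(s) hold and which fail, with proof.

Both implications hold.

(⇒) Suppose n ≡ 7 mod 24. Write n = 24j + 7. Then (24j + 7)³ = 13824j³ + 12096j² + 3528j + 343 = 24(576j³ + 504j² + 147j + 14) + 7, so n³ ≡ 7 (mod 24).

(⇐) Conversely, suppose n³ ≡ 7 (mod 24). The only residue r in {0, …, 23} with r³ ≡ 7 (mod 24) is r = 7, so n ≡ 7 (mod 24).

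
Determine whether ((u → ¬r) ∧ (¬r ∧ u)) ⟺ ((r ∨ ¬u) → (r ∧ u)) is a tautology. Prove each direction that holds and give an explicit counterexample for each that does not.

Only the forward direction holds.

(⟹) Assume the antecedent. If r is true, the antecedent cannot hold. If r is false, the antecedent forces (r = F, u = T), and (r ∨ ¬u) → (r ∧ u) holds there. Either way (r ∨ ¬u) → (r ∧ u) holds.

(⟸) This fails. Under r = T, u = T, the left side is false but the right side is true.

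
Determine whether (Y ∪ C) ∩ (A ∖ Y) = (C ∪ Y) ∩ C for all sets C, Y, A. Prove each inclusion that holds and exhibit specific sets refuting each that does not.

(⊆) Let x ∈ (Y ∪ C) ∩ (A ∖ Y). Then x ∈ C ∩ A and x ∉ Y, from which x ∈ (C ∪ Y) ∩ C.

(⊇) This inclusion fails. Take C = {1}, Y = ∅, A = ∅; then 1 ∈ (C ∪ Y) ∩ C but 1 ∉ (Y ∪ C) ∩ (A ∖ Y).

The sets are not equal: only the forward inclusion holds.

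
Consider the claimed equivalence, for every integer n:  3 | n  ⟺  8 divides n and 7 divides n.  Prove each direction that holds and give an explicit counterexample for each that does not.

[⇒] This fails: take n = 3. Certainly 3 ∣ 3, but 8 ∤ 3.

[⇐] This fails: take n = 56. Both 8 ∣ 56 and 7 ∣ 56, yet 56 is not a multiple of 3 (since 56 = 18·3 + 2), so 3 ∤ 56.

Neither implication holds.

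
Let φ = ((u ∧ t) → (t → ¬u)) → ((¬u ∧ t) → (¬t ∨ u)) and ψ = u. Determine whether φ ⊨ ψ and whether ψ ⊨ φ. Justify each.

Not equivalent: only (⇐) holds.

(→) This fails. Under u = F, t = F, the left side is true but the right side is false.

(←) Assume the antecedent. If u is true, the consequent reduces to true regardless of the other variables. If u is false, the antecedent cannot hold. Either way the consequent holds.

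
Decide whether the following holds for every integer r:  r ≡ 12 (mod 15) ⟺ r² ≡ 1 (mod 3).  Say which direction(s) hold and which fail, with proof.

(⟹) This fails: take r = 12. Then 12 ≡ 12 (mod 15), but 12² = 144 ≡ 0 (mod 3), not 1.

(⟸) This fails: take r = 1. Then 1² = 1 ≡ 1 (mod 3), yet 1 ≡ 1 (mod 15), not 12.

Neither implication holds.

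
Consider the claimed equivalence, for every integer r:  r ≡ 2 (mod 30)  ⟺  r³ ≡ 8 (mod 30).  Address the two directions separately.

Forward direction. Suppose r ≡ 2 (mod 30). Write r = 30j + 2. Then (30j + 2)³ = 27000j³ + 5400j² + 360j + 8 = 30(900j³ + 180j² + 12j) + 8, so r³ ≡ 8 (mod 30).

Converse. Suppose r³ ≡ 8 (mod 30). The only residue r in {0, …, 29} with r³ ≡ 8 (mod 30) is r = 2, so r ≡ 2 (mod 30).

Equivalent; both directions hold.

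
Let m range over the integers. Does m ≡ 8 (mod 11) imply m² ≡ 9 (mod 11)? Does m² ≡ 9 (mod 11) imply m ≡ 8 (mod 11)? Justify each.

[⇒] Suppose m ≡ 8 (mod 11). Write m = 11j + 8. Then (11j + 8)² = 121j² + 176j + 64 = 11(11j² + 16j + 5) + 9, so m² ≡ 9 (mod 11).

[⇐] This fails: take m = 3. Then 3² = 9 ≡ 9 (mod 11), yet 3 ≡ 3 (mod 11), not 8.

(⇒) holds; (⇐) fails.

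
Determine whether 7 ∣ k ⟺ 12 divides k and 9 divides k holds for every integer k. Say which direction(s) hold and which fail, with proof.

(⟹) This fails: take k = 7. Certainly 7 ∣ 7, but 12 ∤ 7.

(⟸) This fails: take k = 36. Both 12 ∣ 36 and 9 ∣ 36, yet 36 is not a multiple of 7 (since 36 = 5·7 + 1), so 7 ∤ 36.

Both directions fail.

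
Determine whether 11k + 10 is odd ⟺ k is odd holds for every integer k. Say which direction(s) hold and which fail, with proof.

The biconditional holds.

[⇐] Suppose k is odd; write k = 2j + 1. Then 11k + 10 = 11·(2j + 1) + 10 = 2·11j + 21, which is odd.

[⇒] Suppose 11k + 10 is odd. Since 11 is odd, 11k and k have the same parity, so 11k + 10 ≡ k + 10 (mod 2). As 10 is even, 11k + 10 is odd exactly when k is odd. Thus k is odd.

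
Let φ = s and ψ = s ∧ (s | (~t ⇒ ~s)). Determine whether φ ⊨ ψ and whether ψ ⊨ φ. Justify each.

Both directions hold.

[⇒] Assume the antecedent. If t is true, the antecedent forces (t = T, s = T), and s ∧ (s | (~t ⇒ ~s)) holds there. If t is false, the antecedent forces (t = F, s = T), and s ∧ (s | (~t ⇒ ~s)) holds there. Either way s ∧ (s | (~t ⇒ ~s)) holds.

[⇐] Assume the antecedent. If t is true, the antecedent forces (t = T, s = T), and s holds there. If t is false, the antecedent forces (t = F, s = T), and s holds there. Either way s holds.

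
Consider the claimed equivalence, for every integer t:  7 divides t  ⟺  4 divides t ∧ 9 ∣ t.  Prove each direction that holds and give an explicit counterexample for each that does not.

Both directions fail.

Forward direction. This fails: take t = 7. Certainly 7 ∣ 7, but 4 ∤ 7.

Converse. This fails: take t = 36. Both 4 ∣ 36 and 9 ∣ 36, yet 36 is not a multiple of 7 (since 36 = 5·7 + 1), so 7 ∤ 36.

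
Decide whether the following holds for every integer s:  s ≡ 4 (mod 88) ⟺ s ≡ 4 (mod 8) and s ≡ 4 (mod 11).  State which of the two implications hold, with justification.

Both implications hold.

(→) Suppose s ≡ 4 (mod 88); write s = 88j + 4. Since 8 ∣ 88, reducing mod 8 gives s ≡ 4 (mod 8); since 11 ∣ 88, reducing mod 11 gives s ≡ 4 (mod 11).

(←) Conversely, if s ≡ 4 (mod 8) and s ≡ 4 (mod 11), then by the Chinese remainder theorem s ≡ 4 (mod 88). This is exactly s ≡ 4 (mod 88).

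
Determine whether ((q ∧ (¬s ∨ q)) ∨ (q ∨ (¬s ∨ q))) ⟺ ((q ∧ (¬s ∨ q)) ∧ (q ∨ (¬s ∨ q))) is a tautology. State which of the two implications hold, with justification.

(⟸) Assume the antecedent. If s is true, the antecedent forces (s = T, q = T), and the consequent holds there. If s is false, the consequent reduces to true regardless of the other variables. Either way the consequent holds.

(⟹) This fails. Under s = F, q = F, the left side is true but the right side is false.

Only the converse holds.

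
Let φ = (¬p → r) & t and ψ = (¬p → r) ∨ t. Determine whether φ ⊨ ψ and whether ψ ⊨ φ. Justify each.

Only the forward implication holds.

(→) Assume the antecedent. If t is true, (¬p → r) ∨ t reduces to true regardless of the other variables. If t is false, the antecedent cannot hold. Either way (¬p → r) ∨ t holds.

(←) This fails. Under t = T, r = F, p = F, the left side is false but the right side is true.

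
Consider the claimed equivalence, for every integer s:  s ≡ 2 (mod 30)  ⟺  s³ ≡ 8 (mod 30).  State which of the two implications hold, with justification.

The biconditional holds.

Forward direction. Suppose s ≡ 2 (mod 30). Write s = 30j + 2. Then (30j + 2)³ = 27000j³ + 5400j² + 360j + 8 = 30(900j³ + 180j² + 12j) + 8, so s³ ≡ 8 (mod 30).

Converse. Suppose s³ ≡ 8 (mod 30). The only residue r in {0, …, 29} with r³ ≡ 8 (mod 30) is r = 2, so s ≡ 2 (mod 30).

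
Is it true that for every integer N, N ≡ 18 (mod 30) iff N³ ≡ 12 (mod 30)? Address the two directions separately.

Converse. Suppose N³ ≡ 12 (mod 30). The only residue r in {0, …, 29} with r³ ≡ 12 (mod 30) is r = 18, so N ≡ 18 (mod 30).

Forward direction. Suppose N ≡ 18 (mod 30). Write N = 30j + 18. Then (30j + 18)³ = 27000j³ + 48600j² + 29160j + 5832 = 30(900j³ + 1620j² + 972j + 194) + 12, so N³ ≡ 12 (mod 30).

Both implications hold.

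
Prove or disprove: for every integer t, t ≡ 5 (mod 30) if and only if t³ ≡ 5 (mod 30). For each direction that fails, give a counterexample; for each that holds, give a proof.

(⟹) Suppose t ≡ 5 (mod 30). Write t = 30j + 5. Then (30j + 5)³ = 27000j³ + 13500j² + 2250j + 125 = 30(900j³ + 450j² + 75j + 4) + 5, so t³ ≡ 5 (mod 30).

(⟸) Conversely, suppose t³ ≡ 5 (mod 30). The only residue r in {0, …, 29} with r³ ≡ 5 (mod 30) is r = 5, so t ≡ 5 (mod 30).

The biconditional holds.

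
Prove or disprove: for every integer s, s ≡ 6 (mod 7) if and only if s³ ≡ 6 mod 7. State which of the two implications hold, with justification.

(→) Suppose s ≡ 6 (mod 7). Write s = 7j + 6. Then (7j + 6)³ = 343j³ + 882j² + 756j + 216 = 7(49j³ + 126j² + 108j + 30) + 6, so s³ ≡ 6 (mod 7).

(←) This fails: take s = 3. Then 3³ = 27 ≡ 6 (mod 7), yet 3 ≡ 3 (mod 7), not 6.

Only the forward implication holds.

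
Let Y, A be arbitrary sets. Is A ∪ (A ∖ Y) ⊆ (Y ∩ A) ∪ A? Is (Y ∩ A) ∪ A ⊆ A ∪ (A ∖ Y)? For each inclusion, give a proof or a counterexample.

Reverse inclusion. Let x ∈ (Y ∩ A) ∪ A. Then either x ∈ A and x ∉ Y; or x ∈ Y ∩ A. In each case x ∈ A ∪ (A ∖ Y), so (Y ∩ A) ∪ A ⊆ A ∪ (A ∖ Y).

Forward inclusion. Let x ∈ A ∪ (A ∖ Y). Then either x ∈ A and x ∉ Y; or x ∈ Y ∩ A. In each case x ∈ (Y ∩ A) ∪ A, so A ∪ (A ∖ Y) ⊆ (Y ∩ A) ∪ A.

The two sets are equal.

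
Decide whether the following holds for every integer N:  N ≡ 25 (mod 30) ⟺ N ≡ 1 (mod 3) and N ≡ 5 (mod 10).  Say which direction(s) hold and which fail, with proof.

(⟸) If N ≡ 1 (mod 3) and N ≡ 5 (mod 10), then by the Chinese remainder theorem N ≡ 25 (mod 30). This is exactly N ≡ 25 (mod 30).

(⟹) Suppose N ≡ 25 (mod 30); write N = 30j + 25. Since 3 ∣ 30, reducing mod 3 gives N ≡ 25 ≡ 1 (mod 3); since 10 ∣ 30, reducing mod 10 gives N ≡ 25 ≡ 5 (mod 10).

Both directions hold.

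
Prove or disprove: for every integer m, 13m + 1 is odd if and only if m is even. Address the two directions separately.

Both directions hold.

(⇐) Suppose m is even; write m = 2j. Then 13m + 1 = 13·(2j) + 1 = 2·13j + 1, which is odd.

(⇒) Suppose 13m + 1 is odd. Since 13 is odd, 13m and m have the same parity, so 13m + 1 ≡ m + 1 (mod 2). As 1 is odd, 13m + 1 is odd exactly when m is even. Thus m is even.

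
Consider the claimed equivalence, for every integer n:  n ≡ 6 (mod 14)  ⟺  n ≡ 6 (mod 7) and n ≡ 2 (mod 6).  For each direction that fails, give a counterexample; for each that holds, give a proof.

[⇒] This fails: n = 34 gives 34 ≡ 6 (mod 14) but 34 ≡ 4 (mod 6), so the conjunction on the right does not hold.

[⇐] Conversely, if n ≡ 6 (mod 7) and n ≡ 2 (mod 6), then by the Chinese remainder theorem n ≡ 20 (mod 42). Since 20 ≡ 6 (mod 14) and 14 ∣ 42, we get n ≡ 6 (mod 14).

Only the converse holds.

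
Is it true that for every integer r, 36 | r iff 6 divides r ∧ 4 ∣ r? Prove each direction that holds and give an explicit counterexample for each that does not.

Only the forward implication holds.

(⇒) If 36 ∣ r, write r = 36q. Since 36 = 6·6, r = 6·(6q), so 6 ∣ r; and since 36 = 9·4, r = 4·(9q), so 4 ∣ r.

(⇐) This fails: take r = 12. Both 6 ∣ 12 and 4 ∣ 12, yet 12 is not a multiple of 36 (since 12 = 0·36 + 12), so 36 ∤ 12.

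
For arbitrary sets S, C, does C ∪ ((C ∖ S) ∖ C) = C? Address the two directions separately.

Both inclusions hold.

(⟹) Let x ∈ C ∪ ((C ∖ S) ∖ C). Then either x ∈ C and x ∉ S; or x ∈ S ∩ C. In each case x ∈ C, so C ∪ ((C ∖ S) ∖ C) ⊆ C.

(⟸) Let x ∈ C. Then either x ∈ C and x ∉ S; or x ∈ S ∩ C. In each case x ∈ C ∪ ((C ∖ S) ∖ C), so C ⊆ C ∪ ((C ∖ S) ∖ C).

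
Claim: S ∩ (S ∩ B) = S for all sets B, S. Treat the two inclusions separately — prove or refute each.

Forward inclusion. Let x ∈ S ∩ (S ∩ B). Then x ∈ B ∩ S, from which x ∈ S.

Reverse inclusion. This inclusion fails. Take B = ∅, S = {1}; then 1 ∈ S but 1 ∉ S ∩ (S ∩ B).

Only the forward inclusion holds.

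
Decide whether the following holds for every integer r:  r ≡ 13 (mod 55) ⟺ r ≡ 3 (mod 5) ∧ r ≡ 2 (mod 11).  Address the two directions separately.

(⟸) If r ≡ 3 (mod 5) and r ≡ 2 (mod 11), then by the Chinese remainder theorem r ≡ 13 (mod 55). This is exactly r ≡ 13 (mod 55).

(⟹) Suppose r ≡ 13 (mod 55); write r = 55j + 13. Since 5 ∣ 55, reducing mod 5 gives r ≡ 13 ≡ 3 (mod 5); since 11 ∣ 55, reducing mod 11 gives r ≡ 13 ≡ 2 (mod 11).

The biconditional holds.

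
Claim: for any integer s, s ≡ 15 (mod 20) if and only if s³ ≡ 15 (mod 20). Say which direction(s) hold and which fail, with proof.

Equivalent; both directions hold.

[⇒] Suppose s ≡ 15 (mod 20). Write s = 20j + 15. Then (20j + 15)³ = 8000j³ + 18000j² + 13500j + 3375 = 20(400j³ + 900j² + 675j + 168) + 15, so s³ ≡ 15 (mod 20).

[⇐] Conversely, suppose s³ ≡ 15 (mod 20). The only residue r in {0, …, 19} with r³ ≡ 15 (mod 20) is r = 15, so s ≡ 15 (mod 20).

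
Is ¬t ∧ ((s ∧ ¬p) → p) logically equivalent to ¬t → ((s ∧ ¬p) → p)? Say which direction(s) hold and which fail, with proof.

Only the forward direction holds.

(⇒) Assume the antecedent. If s is true, the antecedent forces (s = T, p = T, t = F), and ¬t → ((s ∧ ¬p) → p) holds there. If s is false, ¬t → ((s ∧ ¬p) → p) reduces to true regardless of the other variables. Either way ¬t → ((s ∧ ¬p) → p) holds.

(⇐) This fails. Under s = F, p = F, t = T, the left side is false but the right side is true.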